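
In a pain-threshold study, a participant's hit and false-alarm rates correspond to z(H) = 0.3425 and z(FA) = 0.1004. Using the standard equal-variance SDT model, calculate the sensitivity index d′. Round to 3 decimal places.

d' = z(H) − z(FA) = 0.3425 − 0.1004 = 0.2421

d′ = 0.242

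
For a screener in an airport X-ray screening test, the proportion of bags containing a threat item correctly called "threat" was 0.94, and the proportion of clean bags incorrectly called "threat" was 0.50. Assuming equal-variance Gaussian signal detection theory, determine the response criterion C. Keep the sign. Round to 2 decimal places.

Φ⁻¹(H) = 1.555
Φ⁻¹(FA) = 0.000
c = −½·[z(H) + z(FA)] = −0.5 × (1.555 + 0.000) = -0.7775

C = -0.78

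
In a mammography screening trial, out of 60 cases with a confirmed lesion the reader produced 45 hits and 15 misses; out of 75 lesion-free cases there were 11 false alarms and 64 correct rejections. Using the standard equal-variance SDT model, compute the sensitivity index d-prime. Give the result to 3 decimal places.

H = 45/60 = 0.7500
FA = 11/75 = 0.1467
z(H) = z(0.7500) = 0.6745
z(FA) = z(0.1467) = -1.0507
d' = z(H) − z(FA) = 0.6745 − (-1.0507) = 1.7252

d-prime = 1.725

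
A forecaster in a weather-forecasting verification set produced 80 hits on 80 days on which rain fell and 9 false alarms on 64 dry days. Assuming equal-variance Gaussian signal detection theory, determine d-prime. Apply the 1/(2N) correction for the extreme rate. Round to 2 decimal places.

The hit rate is 80/80 = 1, so apply the 1/(2N) correction: H → 1 − 1/(2·80) = 0.99375.
z(H) = z(0.99375) = 2.498
z(FA) = z(0.14062) = -1.078
d' = 2.498 − (-1.078) = 3.576

d-prime = 3.58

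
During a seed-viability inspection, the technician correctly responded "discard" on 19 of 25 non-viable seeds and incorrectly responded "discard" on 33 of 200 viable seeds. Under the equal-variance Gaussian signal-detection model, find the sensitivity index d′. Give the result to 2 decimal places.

d′ = 1.68

H = 19/25 = 0.7600
FA = 33/200 = 0.1650
z(0.7600) = 0.706, z(0.1650) = -0.974
d' = z(H) − z(FA) = 0.706 − (-0.974) = 1.680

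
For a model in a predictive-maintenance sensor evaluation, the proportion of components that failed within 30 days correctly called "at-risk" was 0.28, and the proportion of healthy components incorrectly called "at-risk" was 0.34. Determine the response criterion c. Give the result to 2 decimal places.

Φ⁻¹(H) = Φ⁻¹(0.28) = -0.5828
Φ⁻¹(FA) = Φ⁻¹(0.34) = -0.4125
c = −½·[z(H) + z(FA)] = −0.5 × (-0.5828 + (-0.4125)) = 0.49765

c = 0.50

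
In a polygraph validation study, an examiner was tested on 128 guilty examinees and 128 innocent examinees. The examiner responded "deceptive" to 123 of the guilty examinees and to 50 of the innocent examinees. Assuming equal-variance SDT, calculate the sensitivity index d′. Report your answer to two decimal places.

H = 123/128 = 0.9609
FA = 50/128 = 0.3906
z(H) = z(0.9609) = 1.761
z(FA) = z(0.3906) = -0.278
d' = z(H) − z(FA) = 1.761 − (-0.278) = 2.039

d′ = 2.04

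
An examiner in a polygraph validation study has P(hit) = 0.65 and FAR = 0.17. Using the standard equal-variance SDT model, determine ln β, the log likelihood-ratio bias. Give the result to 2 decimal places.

ln β = 0.38

Φ⁻¹(H) = 0.385
Φ⁻¹(FA) = -0.954
ln β = −½·[z(H)² − z(FA)²] = −0.5 × (0.148 − 0.910) = 0.381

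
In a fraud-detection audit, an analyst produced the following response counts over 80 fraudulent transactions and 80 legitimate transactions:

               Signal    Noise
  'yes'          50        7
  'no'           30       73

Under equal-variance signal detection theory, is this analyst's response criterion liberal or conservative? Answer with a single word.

conservative

z(H) = 0.319, z(FA) = -1.356
c = −½·(z(H) + z(FA)) = 0.5185
c > 0 → conservative criterion (biased toward responding “no”).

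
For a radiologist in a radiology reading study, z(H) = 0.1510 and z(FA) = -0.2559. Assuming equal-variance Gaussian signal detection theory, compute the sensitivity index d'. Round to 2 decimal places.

d' = 0.41

d' = z(H) − z(FA) = 0.1510 − (-0.2559) = 0.4069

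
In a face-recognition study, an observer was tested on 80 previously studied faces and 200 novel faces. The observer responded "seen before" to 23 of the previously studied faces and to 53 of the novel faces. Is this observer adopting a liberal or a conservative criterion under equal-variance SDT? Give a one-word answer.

conservative

z(H) = -0.561, z(FA) = -0.628
c = −½·(z(H) + z(FA)) = 0.5945
c > 0 → conservative criterion (biased toward responding “no”).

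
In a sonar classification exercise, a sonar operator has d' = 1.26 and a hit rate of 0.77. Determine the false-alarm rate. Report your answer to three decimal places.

z(hit rate) = z(0.77) = 0.7388
z(FA) = z(H) − d' = 0.7388 − 1.26 = -0.5212
false-alarm rate = Φ(-0.5212) = 0.3011

false-alarm rate = 0.301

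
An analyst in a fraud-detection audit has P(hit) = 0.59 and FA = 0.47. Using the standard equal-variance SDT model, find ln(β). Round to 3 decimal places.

Φ⁻¹(H) = Φ⁻¹(0.59) = 0.2275
Φ⁻¹(FA) = Φ⁻¹(0.47) = -0.0753
ln β = −½·[z(H)² − z(FA)²] = −0.5 × (0.0518 − 0.0057) = -0.02305

ln β = -0.023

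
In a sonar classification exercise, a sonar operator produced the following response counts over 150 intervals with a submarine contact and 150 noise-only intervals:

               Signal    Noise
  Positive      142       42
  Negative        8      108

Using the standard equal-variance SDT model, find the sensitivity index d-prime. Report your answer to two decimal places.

H = 142/150 = 0.9467
FA = 42/150 = 0.2800
Φ⁻¹(H) = Φ⁻¹(0.9467) = 1.6137
Φ⁻¹(FA) = Φ⁻¹(0.2800) = -0.5828
d' = z(H) − z(FA) = 1.6137 − (-0.5828) = 2.1965

d-prime = 2.20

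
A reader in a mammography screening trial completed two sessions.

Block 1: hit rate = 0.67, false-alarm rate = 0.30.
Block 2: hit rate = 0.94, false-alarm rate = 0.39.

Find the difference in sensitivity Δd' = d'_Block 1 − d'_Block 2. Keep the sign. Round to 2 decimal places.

Block 1: z(0.67) = 0.440, z(0.30) = -0.524, d' = 0.964
Block 2: z(0.94) = 1.555, z(0.39) = -0.279, d' = 1.834
Δd' = d'_Block 1 − d'_Block 2 = 0.964 − 1.834 = -0.870
Block 2 has the higher sensitivity.

Δd' = -0.87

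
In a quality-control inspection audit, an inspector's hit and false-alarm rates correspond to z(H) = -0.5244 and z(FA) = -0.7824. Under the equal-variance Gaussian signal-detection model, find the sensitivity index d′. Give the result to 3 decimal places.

d' = z(H) − z(FA) = -0.5244 − (-0.7824) = 0.2580

d′ = 0.258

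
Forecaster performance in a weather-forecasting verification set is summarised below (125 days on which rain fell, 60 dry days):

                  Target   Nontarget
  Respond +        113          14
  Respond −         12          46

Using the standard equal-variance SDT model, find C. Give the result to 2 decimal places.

H = 113/125 = 0.9040
FA = 14/60 = 0.2333
z(H) = z(0.9040) = 1.305
z(FA) = z(0.2333) = -0.728
c = −½·[z(H) + z(FA)] = −0.5 × (1.305 + (-0.728)) = -0.2885

C = -0.29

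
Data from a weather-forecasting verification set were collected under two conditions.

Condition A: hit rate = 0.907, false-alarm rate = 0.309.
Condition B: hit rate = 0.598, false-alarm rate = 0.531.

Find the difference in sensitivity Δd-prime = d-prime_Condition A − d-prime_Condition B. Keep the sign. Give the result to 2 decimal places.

Δd-prime = 1.65

Condition A: z(0.907) = 1.323, z(0.309) = -0.499, d' = 1.822
Condition B: z(0.598) = 0.248, z(0.531) = 0.078, d' = 0.170
Δd' = d'_Condition A − d'_Condition B = 1.822 − 0.170 = 1.652
Condition A has the higher sensitivity.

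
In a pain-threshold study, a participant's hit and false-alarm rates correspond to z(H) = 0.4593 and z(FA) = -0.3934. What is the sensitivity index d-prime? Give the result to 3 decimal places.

d-prime = 0.853

d' = z(H) − z(FA) = 0.4593 − (-0.3934) = 0.8527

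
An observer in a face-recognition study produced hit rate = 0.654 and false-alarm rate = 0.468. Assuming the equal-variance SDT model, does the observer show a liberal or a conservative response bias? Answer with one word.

liberal

z(H) = 0.396, z(FA) = -0.080
c = −½·(z(H) + z(FA)) = -0.158
c < 0 → liberal criterion (biased toward responding “yes”).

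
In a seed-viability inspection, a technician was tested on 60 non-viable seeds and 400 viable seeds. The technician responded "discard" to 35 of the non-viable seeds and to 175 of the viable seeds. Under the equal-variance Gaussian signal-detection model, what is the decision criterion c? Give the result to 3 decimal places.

H = 35/60 = 0.5833
FA = 175/400 = 0.4375
z(H) = 0.2103
z(FA) = -0.1573
c = −½·[z(H) + z(FA)] = −0.5 × (0.2103 + (-0.1573)) = -0.0265

c = -0.027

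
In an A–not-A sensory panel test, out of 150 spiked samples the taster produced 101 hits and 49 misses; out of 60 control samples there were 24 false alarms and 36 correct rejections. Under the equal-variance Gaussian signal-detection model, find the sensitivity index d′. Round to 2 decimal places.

d′ = 0.70

H = 101/150 = 0.6733
FA = 24/60 = 0.4000
z(0.6733) = 0.449, z(0.4000) = -0.253
d' = z(H) − z(FA) = 0.449 − (-0.253) = 0.702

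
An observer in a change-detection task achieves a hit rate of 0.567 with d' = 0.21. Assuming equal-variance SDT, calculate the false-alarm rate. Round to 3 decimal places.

false-alarm rate = 0.484

z(hit rate) = z(0.567) = 0.1687
z(FA) = z(H) − d' = 0.1687 − 0.21 = -0.0413
false-alarm rate = Φ(-0.0413) = 0.4835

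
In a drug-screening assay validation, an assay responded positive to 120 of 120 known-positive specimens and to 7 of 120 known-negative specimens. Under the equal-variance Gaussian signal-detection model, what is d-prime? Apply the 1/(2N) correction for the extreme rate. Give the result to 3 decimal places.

The hit rate is 120/120 = 1, so apply the 1/(2N) correction: H → 1 − 1/(2·120) = 0.99583.
z(H) = z(0.99583) = 2.6380
z(FA) = z(0.05833) = -1.5689
d' = 2.6380 − (-1.5689) = 4.2069

d-prime = 4.207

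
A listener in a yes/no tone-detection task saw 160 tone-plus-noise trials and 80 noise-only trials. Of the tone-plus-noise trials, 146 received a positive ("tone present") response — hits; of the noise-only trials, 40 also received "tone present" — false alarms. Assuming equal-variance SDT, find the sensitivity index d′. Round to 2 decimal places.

d′ = 1.36

H = 146/160 = 0.9125
FA = 40/80 = 0.5000
Φ⁻¹(H) = 1.356
Φ⁻¹(FA) = 0.000
d' = z(H) − z(FA) = 1.356 − 0.000 = 1.356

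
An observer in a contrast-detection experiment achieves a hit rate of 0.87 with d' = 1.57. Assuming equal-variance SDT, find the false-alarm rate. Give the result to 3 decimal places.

false-alarm rate = 0.329

z(hit rate) = z(0.87) = 1.1264
z(FA) = z(H) − d' = 1.1264 − 1.57 = -0.4436
false-alarm rate = Φ(-0.4436) = 0.3287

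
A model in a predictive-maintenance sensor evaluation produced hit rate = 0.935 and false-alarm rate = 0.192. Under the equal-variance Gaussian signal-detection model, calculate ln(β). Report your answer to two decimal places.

ln β = -0.77

Φ⁻¹(H) = 1.514
Φ⁻¹(FA) = -0.871
ln β = −½·[z(H)² − z(FA)²] = −0.5 × (2.292 − 0.759) = -0.7665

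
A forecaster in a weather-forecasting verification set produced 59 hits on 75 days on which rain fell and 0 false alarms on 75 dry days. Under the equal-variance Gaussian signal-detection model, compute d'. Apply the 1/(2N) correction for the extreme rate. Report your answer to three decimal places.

The false-alarm rate is 0/75 = 0, so apply the 1/(2N) correction: FA → 1/(2·75) = 0.00667.
z(H) = z(0.78667) = 0.7949
z(FA) = z(0.00667) = -2.4746
d' = 0.7949 − (-2.4746) = 3.2695

d' = 3.270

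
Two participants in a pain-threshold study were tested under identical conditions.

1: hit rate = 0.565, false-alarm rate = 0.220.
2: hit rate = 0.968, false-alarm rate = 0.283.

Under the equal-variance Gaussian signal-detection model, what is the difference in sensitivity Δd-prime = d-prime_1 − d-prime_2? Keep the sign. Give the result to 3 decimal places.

Δd-prime = -1.490

1: z(0.565) = 0.1637, z(0.220) = -0.7722, d' = 0.9359
2: z(0.968) = 1.8522, z(0.283) = -0.5740, d' = 2.4262
Δd' = d'_1 − d'_2 = 0.9359 − 2.4262 = -1.4903
2 has the higher sensitivity.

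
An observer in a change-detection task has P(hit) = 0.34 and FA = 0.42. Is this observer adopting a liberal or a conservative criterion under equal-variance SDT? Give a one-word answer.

conservative

z(H) = -0.412, z(FA) = -0.202
c = −½·(z(H) + z(FA)) = 0.307
c > 0 → conservative criterion (biased toward responding “no”).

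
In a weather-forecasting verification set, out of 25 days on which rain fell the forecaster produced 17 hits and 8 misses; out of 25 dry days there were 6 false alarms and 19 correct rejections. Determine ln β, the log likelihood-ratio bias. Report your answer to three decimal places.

H = 17/25 = 0.6800
FA = 6/25 = 0.2400
z(H) = 0.4677
z(FA) = -0.7063
ln β = −½·[z(H)² − z(FA)²] = −0.5 × (0.2187 − 0.4989) = 0.1401

ln β = 0.140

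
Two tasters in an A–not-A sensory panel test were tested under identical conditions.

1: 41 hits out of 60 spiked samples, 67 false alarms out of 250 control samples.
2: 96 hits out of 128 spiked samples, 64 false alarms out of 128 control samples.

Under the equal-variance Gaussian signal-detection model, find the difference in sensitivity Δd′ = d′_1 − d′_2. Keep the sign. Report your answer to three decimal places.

1: z(0.6833) = 0.4769, z(0.2680) = -0.6189, d' = 1.0958
2: z(0.7500) = 0.6745, z(0.5000) = 0.0000, d' = 0.6745
Δd' = d'_1 − d'_2 = 1.0958 − 0.6745 = 0.4213
1 has the higher sensitivity.

Δd′ = 0.421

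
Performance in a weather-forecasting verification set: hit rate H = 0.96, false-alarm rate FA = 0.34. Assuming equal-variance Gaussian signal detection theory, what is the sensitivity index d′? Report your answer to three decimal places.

d′ = 2.163

Φ⁻¹(H) = Φ⁻¹(0.96) = 1.7507
Φ⁻¹(FA) = Φ⁻¹(0.34) = -0.4125
d' = z(H) − z(FA) = 1.7507 − (-0.4125) = 2.1632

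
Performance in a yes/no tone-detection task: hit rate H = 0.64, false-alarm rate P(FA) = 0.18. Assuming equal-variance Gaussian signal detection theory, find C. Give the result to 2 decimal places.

C = 0.28

z(H) = z(0.64) = 0.3585
z(FA) = z(0.18) = -0.9154
c = −½·[z(H) + z(FA)] = −0.5 × (0.3585 + (-0.9154)) = 0.27845
c > 0: the listener has a conservative response bias.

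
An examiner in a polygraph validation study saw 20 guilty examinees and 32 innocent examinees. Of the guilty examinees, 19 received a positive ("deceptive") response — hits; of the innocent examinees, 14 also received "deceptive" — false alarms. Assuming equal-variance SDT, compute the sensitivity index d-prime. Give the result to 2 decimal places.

d-prime = 1.80

H = 19/20 = 0.9500
FA = 14/32 = 0.4375
Φ⁻¹(H) = Φ⁻¹(0.9500) = 1.6449
Φ⁻¹(FA) = Φ⁻¹(0.4375) = -0.1573
d' = z(H) − z(FA) = 1.6449 − (-0.1573) = 1.8022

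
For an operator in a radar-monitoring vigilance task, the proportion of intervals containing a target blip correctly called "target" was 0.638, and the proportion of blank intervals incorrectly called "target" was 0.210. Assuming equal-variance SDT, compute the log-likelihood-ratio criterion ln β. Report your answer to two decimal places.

ln β = 0.26

z(H) = 0.353
z(FA) = -0.806
ln β = −½·[z(H)² − z(FA)²] = −0.5 × (0.125 − 0.650) = 0.2625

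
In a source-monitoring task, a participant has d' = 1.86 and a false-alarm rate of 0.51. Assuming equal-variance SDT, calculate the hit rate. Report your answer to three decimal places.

hit rate = 0.970

z(false-alarm rate) = z(0.51) = 0.0251
z(H) = z(FA) + d' = 0.0251 + 1.86 = 1.8851
hit rate = Φ(1.8851) = 0.9703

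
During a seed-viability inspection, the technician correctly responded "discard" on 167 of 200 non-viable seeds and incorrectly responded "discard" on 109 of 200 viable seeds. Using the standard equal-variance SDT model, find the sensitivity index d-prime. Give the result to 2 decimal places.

H = 167/200 = 0.8350
FA = 109/200 = 0.5450
z(0.8350) = 0.974, z(0.5450) = 0.113
d' = z(H) − z(FA) = 0.974 − 0.113 = 0.861

d-prime = 0.86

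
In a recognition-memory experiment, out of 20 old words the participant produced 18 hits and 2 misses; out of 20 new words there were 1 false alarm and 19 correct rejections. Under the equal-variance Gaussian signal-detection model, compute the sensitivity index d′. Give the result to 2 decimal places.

d′ = 2.93

H = 18/20 = 0.9000
FA = 1/20 = 0.0500
z(H) = 1.282
z(FA) = -1.645
d' = z(H) − z(FA) = 1.282 − (-1.645) = 2.927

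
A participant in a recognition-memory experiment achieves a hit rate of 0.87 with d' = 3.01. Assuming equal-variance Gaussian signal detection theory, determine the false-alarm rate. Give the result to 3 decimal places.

false-alarm rate = 0.030

z(hit rate) = z(0.87) = 1.1264
z(FA) = z(H) − d' = 1.1264 − 3.01 = -1.8836
false-alarm rate = Φ(-1.8836) = 0.0298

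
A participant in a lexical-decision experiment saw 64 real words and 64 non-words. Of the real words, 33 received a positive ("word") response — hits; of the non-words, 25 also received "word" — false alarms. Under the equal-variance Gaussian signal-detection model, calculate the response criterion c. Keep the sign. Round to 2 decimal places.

c = 0.12

H = 33/64 = 0.5156
FA = 25/64 = 0.3906
z(H) = z(0.5156) = 0.039
z(FA) = z(0.3906) = -0.278
c = −½·[z(H) + z(FA)] = −0.5 × (0.039 + (-0.278)) = 0.1195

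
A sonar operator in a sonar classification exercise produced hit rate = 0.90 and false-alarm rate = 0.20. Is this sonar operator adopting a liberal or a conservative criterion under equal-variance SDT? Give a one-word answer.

liberal

z(H) = 1.282, z(FA) = -0.842
c = −½·(z(H) + z(FA)) = -0.220
c < 0 → liberal criterion (biased toward responding “yes”).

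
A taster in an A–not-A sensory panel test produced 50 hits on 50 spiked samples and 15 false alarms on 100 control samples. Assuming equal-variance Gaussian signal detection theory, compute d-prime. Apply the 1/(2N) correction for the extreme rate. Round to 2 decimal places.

d-prime = 3.36

The hit rate is 50/50 = 1, so apply the 1/(2N) correction: H → 1 − 1/(2·50) = 0.99000.
z(H) = z(0.99000) = 2.326
z(FA) = z(0.15000) = -1.036
d' = 2.326 − (-1.036) = 3.362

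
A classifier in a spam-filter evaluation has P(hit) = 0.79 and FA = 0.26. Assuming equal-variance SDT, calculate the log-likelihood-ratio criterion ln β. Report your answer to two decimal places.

ln β = -0.12

Φ⁻¹(0.79) = 0.806, Φ⁻¹(0.26) = -0.643
ln β = −½·[z(H)² − z(FA)²] = −0.5 × (0.650 − 0.413) = -0.1185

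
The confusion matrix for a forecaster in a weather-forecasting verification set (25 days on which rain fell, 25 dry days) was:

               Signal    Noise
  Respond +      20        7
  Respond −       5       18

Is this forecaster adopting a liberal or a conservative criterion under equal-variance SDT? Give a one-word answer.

liberal

z(H) = 0.842, z(FA) = -0.583
c = −½·(z(H) + z(FA)) = -0.1295
c < 0 → liberal criterion (biased toward responding “yes”).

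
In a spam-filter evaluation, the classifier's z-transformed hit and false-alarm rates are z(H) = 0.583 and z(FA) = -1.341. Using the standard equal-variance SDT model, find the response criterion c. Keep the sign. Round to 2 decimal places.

c = 0.38

c = −½·[z(H) + z(FA)] = −½·(0.583 + (-1.341)) = 0.379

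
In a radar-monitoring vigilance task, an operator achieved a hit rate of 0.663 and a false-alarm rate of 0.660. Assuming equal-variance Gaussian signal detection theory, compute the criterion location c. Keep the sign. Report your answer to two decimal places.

Φ⁻¹(0.663) = 0.4207, Φ⁻¹(0.660) = 0.4125
c = −½·[z(H) + z(FA)] = −0.5 × (0.4207 + 0.4125) = -0.4166
c < 0: the operator has a liberal response bias.

c = -0.42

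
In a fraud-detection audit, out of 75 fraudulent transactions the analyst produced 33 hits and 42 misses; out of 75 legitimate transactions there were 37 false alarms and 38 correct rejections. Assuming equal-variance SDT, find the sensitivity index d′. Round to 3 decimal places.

d′ = -0.134

H = 33/75 = 0.4400
FA = 37/75 = 0.4933
z(H) = -0.1510
z(FA) = -0.0168
d' = z(H) − z(FA) = -0.1510 − (-0.0168) = -0.1342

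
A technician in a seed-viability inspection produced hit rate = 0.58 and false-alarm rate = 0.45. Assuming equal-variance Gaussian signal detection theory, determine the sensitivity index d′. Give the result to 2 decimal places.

Φ⁻¹(H) = Φ⁻¹(0.58) = 0.202
Φ⁻¹(FA) = Φ⁻¹(0.45) = -0.126
d' = z(H) − z(FA) = 0.202 − (-0.126) = 0.328

d′ = 0.33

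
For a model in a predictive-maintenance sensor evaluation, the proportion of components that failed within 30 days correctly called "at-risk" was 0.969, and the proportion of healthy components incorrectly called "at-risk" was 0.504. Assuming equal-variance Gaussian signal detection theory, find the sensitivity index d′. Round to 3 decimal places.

z(H) = z(0.969) = 1.8663
z(FA) = z(0.504) = 0.0100
d' = z(H) − z(FA) = 1.8663 − 0.0100 = 1.8563

d′ = 1.856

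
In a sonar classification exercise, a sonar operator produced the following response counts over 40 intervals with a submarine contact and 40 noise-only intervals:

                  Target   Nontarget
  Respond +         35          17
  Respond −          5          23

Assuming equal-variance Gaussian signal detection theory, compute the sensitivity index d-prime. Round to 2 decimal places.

H = 35/40 = 0.8750
FA = 17/40 = 0.4250
Φ⁻¹(0.8750) = 1.150, Φ⁻¹(0.4250) = -0.189
d' = z(H) − z(FA) = 1.150 − (-0.189) = 1.339

d-prime = 1.34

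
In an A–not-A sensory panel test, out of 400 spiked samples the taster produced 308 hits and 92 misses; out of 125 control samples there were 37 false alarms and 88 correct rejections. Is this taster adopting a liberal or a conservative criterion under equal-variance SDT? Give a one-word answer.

liberal

z(H) = 0.739, z(FA) = -0.536
c = −½·(z(H) + z(FA)) = -0.1015
c < 0 → liberal criterion (biased toward responding “yes”).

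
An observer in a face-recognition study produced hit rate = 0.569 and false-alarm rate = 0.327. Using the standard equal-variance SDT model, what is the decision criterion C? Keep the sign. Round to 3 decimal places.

C = 0.137

z(0.569) = 0.1738, z(0.327) = -0.4482
c = −½·[z(H) + z(FA)] = −0.5 × (0.1738 + (-0.4482)) = 0.1372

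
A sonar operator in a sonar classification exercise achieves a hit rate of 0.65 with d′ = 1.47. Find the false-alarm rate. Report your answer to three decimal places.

z(hit rate) = z(0.65) = 0.3853
z(FA) = z(H) − d' = 0.3853 − 1.47 = -1.0847
false-alarm rate = Φ(-1.0847) = 0.1390

false-alarm rate = 0.139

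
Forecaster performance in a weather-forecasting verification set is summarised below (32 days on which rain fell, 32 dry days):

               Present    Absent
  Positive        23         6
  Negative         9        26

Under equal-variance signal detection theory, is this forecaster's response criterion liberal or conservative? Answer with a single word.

conservative

z(H) = 0.579, z(FA) = -0.887
c = −½·(z(H) + z(FA)) = 0.154
c > 0 → conservative criterion (biased toward responding “no”).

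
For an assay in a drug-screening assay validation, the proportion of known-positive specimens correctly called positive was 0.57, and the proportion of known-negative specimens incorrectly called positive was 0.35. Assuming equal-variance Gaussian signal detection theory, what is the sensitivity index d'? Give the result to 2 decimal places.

d' = 0.56

z(0.57) = 0.176, z(0.35) = -0.385
d' = z(H) − z(FA) = 0.176 − (-0.385) = 0.561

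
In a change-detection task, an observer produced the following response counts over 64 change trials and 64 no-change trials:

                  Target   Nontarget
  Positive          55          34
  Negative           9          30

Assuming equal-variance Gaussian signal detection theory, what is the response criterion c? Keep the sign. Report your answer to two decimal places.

c = -0.58

H = 55/64 = 0.8594
FA = 34/64 = 0.5312
Φ⁻¹(H) = 1.078
Φ⁻¹(FA) = 0.078
c = −½·[z(H) + z(FA)] = −0.5 × (1.078 + 0.078) = -0.578
c < 0: the observer has a liberal response bias.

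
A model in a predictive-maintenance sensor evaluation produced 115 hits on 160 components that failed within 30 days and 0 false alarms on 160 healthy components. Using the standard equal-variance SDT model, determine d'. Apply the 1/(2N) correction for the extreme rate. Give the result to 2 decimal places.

The false-alarm rate is 0/160 = 0, so apply the 1/(2N) correction: FA → 1/(2·160) = 0.00313.
z(H) = z(0.71875) = 0.579
z(FA) = z(0.00313) = -2.734
d' = 0.579 − (-2.734) = 3.313

d' = 3.31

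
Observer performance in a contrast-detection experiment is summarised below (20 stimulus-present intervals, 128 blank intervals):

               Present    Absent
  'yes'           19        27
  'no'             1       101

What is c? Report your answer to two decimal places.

H = 19/20 = 0.9500
FA = 27/128 = 0.2109
Φ⁻¹(H) = Φ⁻¹(0.9500) = 1.6449
Φ⁻¹(FA) = Φ⁻¹(0.2109) = -0.8033
c = −½·[z(H) + z(FA)] = −0.5 × (1.6449 + (-0.8033)) = -0.4208

c = -0.42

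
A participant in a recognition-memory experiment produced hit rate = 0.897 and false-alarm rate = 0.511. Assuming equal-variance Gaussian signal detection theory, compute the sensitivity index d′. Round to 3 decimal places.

z(H) = 1.2646
z(FA) = 0.0276
d' = z(H) − z(FA) = 1.2646 − 0.0276 = 1.2370

d′ = 1.237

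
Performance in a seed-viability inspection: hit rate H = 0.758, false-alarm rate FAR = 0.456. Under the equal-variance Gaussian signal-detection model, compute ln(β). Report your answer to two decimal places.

ln β = -0.24

z(H) = z(0.758) = 0.700
z(FA) = z(0.456) = -0.111
ln β = −½·[z(H)² − z(FA)²] = −0.5 × (0.490 − 0.012) = -0.239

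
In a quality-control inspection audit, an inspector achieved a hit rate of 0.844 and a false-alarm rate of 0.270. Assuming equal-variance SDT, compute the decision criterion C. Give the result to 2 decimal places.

Φ⁻¹(H) = 1.011
Φ⁻¹(FA) = -0.613
c = −½·[z(H) + z(FA)] = −0.5 × (1.011 + (-0.613)) = -0.199

C = -0.20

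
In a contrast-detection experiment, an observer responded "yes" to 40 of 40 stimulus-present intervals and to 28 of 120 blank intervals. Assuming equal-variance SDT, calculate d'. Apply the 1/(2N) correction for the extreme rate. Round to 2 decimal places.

The hit rate is 40/40 = 1, so apply the 1/(2N) correction: H → 1 − 1/(2·40) = 0.98750.
z(H) = z(0.98750) = 2.241
z(FA) = z(0.23333) = -0.728
d' = 2.241 − (-0.728) = 2.969

d' = 2.97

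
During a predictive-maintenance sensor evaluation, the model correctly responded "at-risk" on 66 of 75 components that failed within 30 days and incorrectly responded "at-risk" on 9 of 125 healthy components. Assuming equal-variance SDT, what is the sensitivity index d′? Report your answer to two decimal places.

H = 66/75 = 0.8800
FA = 9/125 = 0.0720
z(H) = z(0.8800) = 1.1750
z(FA) = z(0.0720) = -1.4611
d' = z(H) − z(FA) = 1.1750 − (-1.4611) = 2.6361

d′ = 2.64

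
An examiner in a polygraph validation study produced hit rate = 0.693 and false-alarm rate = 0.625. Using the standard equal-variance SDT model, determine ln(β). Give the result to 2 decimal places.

ln β = -0.08

z(H) = z(0.693) = 0.504
z(FA) = z(0.625) = 0.319
ln β = −½·[z(H)² − z(FA)²] = −0.5 × (0.254 − 0.102) = -0.076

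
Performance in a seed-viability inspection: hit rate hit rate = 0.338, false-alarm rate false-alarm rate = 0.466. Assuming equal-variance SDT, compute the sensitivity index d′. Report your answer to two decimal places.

d′ = -0.33

Φ⁻¹(H) = -0.4179
Φ⁻¹(FA) = -0.0853
d' = z(H) − z(FA) = -0.4179 − (-0.0853) = -0.3326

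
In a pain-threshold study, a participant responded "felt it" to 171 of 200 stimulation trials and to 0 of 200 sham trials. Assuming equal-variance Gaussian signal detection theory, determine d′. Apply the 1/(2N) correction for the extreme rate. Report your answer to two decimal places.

d′ = 3.87

The false-alarm rate is 0/200 = 0, so apply the 1/(2N) correction: FA → 1/(2·200) = 0.00250.
z(H) = z(0.85500) = 1.058
z(FA) = z(0.00250) = -2.807
d' = 1.058 − (-2.807) = 3.865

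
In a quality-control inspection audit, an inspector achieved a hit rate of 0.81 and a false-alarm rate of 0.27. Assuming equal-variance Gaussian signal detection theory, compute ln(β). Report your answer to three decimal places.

Φ⁻¹(0.81) = 0.8779, Φ⁻¹(0.27) = -0.6128
ln β = −½·[z(H)² − z(FA)²] = −0.5 × (0.7707 − 0.3755) = -0.1976

ln β = -0.198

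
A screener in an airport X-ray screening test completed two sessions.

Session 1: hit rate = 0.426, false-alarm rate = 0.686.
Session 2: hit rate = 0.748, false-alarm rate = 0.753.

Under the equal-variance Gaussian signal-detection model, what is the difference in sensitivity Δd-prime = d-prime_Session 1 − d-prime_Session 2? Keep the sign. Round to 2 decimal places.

Δd-prime = -0.66

Session 1: z(0.426) = -0.187, z(0.686) = 0.485, d' = -0.672
Session 2: z(0.748) = 0.668, z(0.753) = 0.684, d' = -0.016
Δd' = d'_Session 1 − d'_Session 2 = -0.672 − (-0.016) = -0.656
Session 2 has the higher sensitivity.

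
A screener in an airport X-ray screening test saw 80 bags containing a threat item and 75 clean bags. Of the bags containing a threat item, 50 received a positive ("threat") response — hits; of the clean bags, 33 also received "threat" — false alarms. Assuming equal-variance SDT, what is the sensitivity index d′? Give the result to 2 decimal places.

d′ = 0.47

H = 50/80 = 0.6250
FA = 33/75 = 0.4400
z(H) = z(0.6250) = 0.319
z(FA) = z(0.4400) = -0.151
d' = z(H) − z(FA) = 0.319 − (-0.151) = 0.470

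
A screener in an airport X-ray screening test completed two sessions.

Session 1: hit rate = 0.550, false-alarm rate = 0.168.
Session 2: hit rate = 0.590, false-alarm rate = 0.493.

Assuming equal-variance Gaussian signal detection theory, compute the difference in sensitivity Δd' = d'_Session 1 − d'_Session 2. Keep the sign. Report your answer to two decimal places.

Δd' = 0.84

Session 1: z(0.550) = 0.126, z(0.168) = -0.962, d' = 1.088
Session 2: z(0.590) = 0.228, z(0.493) = -0.018, d' = 0.246
Δd' = d'_Session 1 − d'_Session 2 = 1.088 − 0.246 = 0.842
Session 1 has the higher sensitivity.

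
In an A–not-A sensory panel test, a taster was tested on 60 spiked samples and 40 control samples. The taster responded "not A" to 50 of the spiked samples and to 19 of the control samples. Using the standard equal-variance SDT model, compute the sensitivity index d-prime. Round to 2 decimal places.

H = 50/60 = 0.8333
FA = 19/40 = 0.4750
Φ⁻¹(H) = 0.9673
Φ⁻¹(FA) = -0.0627
d' = z(H) − z(FA) = 0.9673 − (-0.0627) = 1.0300

d-prime = 1.03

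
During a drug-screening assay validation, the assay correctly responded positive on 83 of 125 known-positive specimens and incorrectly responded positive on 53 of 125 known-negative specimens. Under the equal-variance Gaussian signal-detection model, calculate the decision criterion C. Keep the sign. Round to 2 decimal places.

C = -0.12

H = 83/125 = 0.6640
FA = 53/125 = 0.4240
z(H) = z(0.6640) = 0.4234
z(FA) = z(0.4240) = -0.1917
c = −½·[z(H) + z(FA)] = −0.5 × (0.4234 + (-0.1917)) = -0.11585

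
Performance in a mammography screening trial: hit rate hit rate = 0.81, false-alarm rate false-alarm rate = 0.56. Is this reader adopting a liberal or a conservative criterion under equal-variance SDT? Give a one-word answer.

liberal

z(H) = 0.878, z(FA) = 0.151
c = −½·(z(H) + z(FA)) = -0.5145
c < 0 → liberal criterion (biased toward responding “yes”).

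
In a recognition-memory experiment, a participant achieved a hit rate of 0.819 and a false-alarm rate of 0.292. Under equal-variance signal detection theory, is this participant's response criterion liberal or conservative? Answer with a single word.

z(H) = 0.912, z(FA) = -0.548
c = −½·(z(H) + z(FA)) = -0.182
c < 0 → liberal criterion (biased toward responding “yes”).

liberal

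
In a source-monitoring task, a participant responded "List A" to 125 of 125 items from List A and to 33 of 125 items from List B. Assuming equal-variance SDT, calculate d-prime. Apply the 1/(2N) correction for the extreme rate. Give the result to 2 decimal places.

d-prime = 3.28

The hit rate is 125/125 = 1, so apply the 1/(2N) correction: H → 1 − 1/(2·125) = 0.99600.
z(H) = z(0.99600) = 2.652
z(FA) = z(0.26400) = -0.631
d' = 2.652 − (-0.631) = 3.283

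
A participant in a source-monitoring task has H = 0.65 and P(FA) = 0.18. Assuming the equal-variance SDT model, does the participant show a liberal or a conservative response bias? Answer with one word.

conservative

z(H) = 0.385, z(FA) = -0.915
c = −½·(z(H) + z(FA)) = 0.265
c > 0 → conservative criterion (biased toward responding “no”).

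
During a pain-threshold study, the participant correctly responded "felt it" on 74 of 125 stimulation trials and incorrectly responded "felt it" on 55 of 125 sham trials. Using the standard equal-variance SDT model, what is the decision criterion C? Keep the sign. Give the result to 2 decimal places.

H = 74/125 = 0.5920
FA = 55/125 = 0.4400
z(H) = 0.2327
z(FA) = -0.1510
c = −½·[z(H) + z(FA)] = −0.5 × (0.2327 + (-0.1510)) = -0.04085
c < 0: the participant has a liberal response bias.

C = -0.04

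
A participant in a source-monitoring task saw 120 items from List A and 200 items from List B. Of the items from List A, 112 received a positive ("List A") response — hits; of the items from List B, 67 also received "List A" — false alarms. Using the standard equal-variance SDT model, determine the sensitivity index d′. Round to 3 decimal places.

d′ = 1.927

H = 112/120 = 0.9333
FA = 67/200 = 0.3350
z(0.9333) = 1.5008, z(0.3350) = -0.4261
d' = z(H) − z(FA) = 1.5008 − (-0.4261) = 1.9269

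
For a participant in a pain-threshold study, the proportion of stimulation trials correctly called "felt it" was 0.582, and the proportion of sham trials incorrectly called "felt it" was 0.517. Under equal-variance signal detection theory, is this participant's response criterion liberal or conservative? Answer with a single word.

liberal

z(H) = 0.207, z(FA) = 0.043
c = −½·(z(H) + z(FA)) = -0.125
c < 0 → liberal criterion (biased toward responding “yes”).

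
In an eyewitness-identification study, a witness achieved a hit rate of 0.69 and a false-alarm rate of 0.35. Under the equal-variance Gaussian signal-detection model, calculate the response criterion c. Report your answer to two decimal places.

Φ⁻¹(0.69) = 0.4959, Φ⁻¹(0.35) = -0.3853
c = −½·[z(H) + z(FA)] = −0.5 × (0.4959 + (-0.3853)) = -0.0553

c = -0.06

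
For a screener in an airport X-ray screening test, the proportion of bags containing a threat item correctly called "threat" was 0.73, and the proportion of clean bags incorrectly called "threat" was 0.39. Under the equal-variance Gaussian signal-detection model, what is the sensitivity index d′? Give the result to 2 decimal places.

Φ⁻¹(H) = Φ⁻¹(0.73) = 0.6128
Φ⁻¹(FA) = Φ⁻¹(0.39) = -0.2793
d' = z(H) − z(FA) = 0.6128 − (-0.2793) = 0.8921

d′ = 0.89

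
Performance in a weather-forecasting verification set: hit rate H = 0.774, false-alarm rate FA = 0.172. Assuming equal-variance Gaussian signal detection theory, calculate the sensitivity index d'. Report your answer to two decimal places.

Φ⁻¹(H) = Φ⁻¹(0.774) = 0.7521
Φ⁻¹(FA) = Φ⁻¹(0.172) = -0.9463
d' = z(H) − z(FA) = 0.7521 − (-0.9463) = 1.6984

d' = 1.70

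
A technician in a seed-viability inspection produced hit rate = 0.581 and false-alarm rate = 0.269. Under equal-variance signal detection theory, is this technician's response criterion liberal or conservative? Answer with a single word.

conservative

z(H) = 0.204, z(FA) = -0.616
c = −½·(z(H) + z(FA)) = 0.206
c > 0 → conservative criterion (biased toward responding “no”).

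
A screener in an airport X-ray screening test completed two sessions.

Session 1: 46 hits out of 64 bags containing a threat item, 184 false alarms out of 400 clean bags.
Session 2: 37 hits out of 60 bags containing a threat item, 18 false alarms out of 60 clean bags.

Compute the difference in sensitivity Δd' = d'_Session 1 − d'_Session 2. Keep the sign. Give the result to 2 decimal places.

Session 1: z(0.7188) = 0.579, z(0.4600) = -0.100, d' = 0.679
Session 2: z(0.6167) = 0.297, z(0.3000) = -0.524, d' = 0.821
Δd' = d'_Session 1 − d'_Session 2 = 0.679 − 0.821 = -0.142
Session 2 has the higher sensitivity.

Δd' = -0.14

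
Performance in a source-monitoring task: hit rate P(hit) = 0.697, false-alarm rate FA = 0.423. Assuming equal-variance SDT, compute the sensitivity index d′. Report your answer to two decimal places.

z(H) = z(0.697) = 0.5158
z(FA) = z(0.423) = -0.1942
d' = z(H) − z(FA) = 0.5158 − (-0.1942) = 0.7100

d′ = 0.71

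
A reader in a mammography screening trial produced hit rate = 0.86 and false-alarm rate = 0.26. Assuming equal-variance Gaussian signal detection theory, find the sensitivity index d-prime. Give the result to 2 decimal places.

Φ⁻¹(H) = Φ⁻¹(0.86) = 1.080
Φ⁻¹(FA) = Φ⁻¹(0.26) = -0.643
d' = z(H) − z(FA) = 1.080 − (-0.643) = 1.723

d-prime = 1.72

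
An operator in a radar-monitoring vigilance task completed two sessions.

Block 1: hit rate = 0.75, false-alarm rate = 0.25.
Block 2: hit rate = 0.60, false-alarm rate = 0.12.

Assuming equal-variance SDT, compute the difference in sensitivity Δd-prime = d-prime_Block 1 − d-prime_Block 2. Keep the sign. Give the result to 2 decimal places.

Δd-prime = -0.08

Block 1: z(0.75) = 0.674, z(0.25) = -0.674, d' = 1.348
Block 2: z(0.60) = 0.253, z(0.12) = -1.175, d' = 1.428
Δd' = d'_Block 1 − d'_Block 2 = 1.348 − 1.428 = -0.080
Block 2 has the higher sensitivity.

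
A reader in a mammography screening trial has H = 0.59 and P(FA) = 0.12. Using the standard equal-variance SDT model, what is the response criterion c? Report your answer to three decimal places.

c = 0.474

z(0.59) = 0.2275, z(0.12) = -1.1750
c = −½·[z(H) + z(FA)] = −0.5 × (0.2275 + (-1.1750)) = 0.47375
c > 0: the reader has a conservative response bias.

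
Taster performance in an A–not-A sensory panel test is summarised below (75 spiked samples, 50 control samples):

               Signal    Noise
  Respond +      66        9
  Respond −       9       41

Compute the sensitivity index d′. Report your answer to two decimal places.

d′ = 2.09

H = 66/75 = 0.8800
FA = 9/50 = 0.1800
z(H) = 1.1750
z(FA) = -0.9154
d' = z(H) − z(FA) = 1.1750 − (-0.9154) = 2.0904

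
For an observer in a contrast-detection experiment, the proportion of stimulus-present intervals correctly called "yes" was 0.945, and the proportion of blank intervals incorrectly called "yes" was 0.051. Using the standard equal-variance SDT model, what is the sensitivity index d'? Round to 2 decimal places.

z(H) = 1.598
z(FA) = -1.635
d' = z(H) − z(FA) = 1.598 − (-1.635) = 3.233

d' = 3.23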